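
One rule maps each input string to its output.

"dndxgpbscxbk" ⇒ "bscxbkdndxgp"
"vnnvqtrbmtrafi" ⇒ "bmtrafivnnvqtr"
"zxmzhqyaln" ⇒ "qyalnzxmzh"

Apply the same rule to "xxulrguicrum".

uicrumxxulrg

What's happening: swap the front and back halves of the string.
Applying that to "xxulrguicrum" gives "uicrumxxulrg".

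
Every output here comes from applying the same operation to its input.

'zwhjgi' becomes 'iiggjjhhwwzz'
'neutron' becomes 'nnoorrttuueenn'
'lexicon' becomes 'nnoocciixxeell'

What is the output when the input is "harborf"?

What's happening: double every character, then reverse the string.
Doing the same to "harborf": "ffrroobbrraahh".

ffrroobbrraahh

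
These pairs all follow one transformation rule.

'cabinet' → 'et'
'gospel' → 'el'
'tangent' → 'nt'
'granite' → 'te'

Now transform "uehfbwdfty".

The transformation: keep only the last 2 characters.
On "uehfbwdfty" that produces "ty".

ty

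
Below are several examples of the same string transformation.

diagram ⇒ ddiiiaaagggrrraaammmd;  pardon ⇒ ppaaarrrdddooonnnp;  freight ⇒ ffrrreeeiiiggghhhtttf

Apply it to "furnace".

ffuuurrrnnnaaaccceeef

The pattern: repeat every character 3 times, then move the first character to the end.
Applying both steps to "furnace": "fffuuurrrnnnaaaccceee", then "ffuuurrrnnnaaaccceeef".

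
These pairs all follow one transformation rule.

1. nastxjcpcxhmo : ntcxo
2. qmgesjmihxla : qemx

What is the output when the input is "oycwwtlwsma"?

owlm

The pattern: keep one character in every 3, starting at position 1 (positions 1st, 4th, 7th, ...).
So "oycwwtlwsma" becomes "owlm".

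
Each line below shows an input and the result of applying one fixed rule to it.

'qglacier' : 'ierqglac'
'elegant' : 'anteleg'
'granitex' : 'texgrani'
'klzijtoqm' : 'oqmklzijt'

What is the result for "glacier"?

The pattern: move the last 3 characters to the front (rotate right by 3).
Applying that to "glacier" gives "ierglac".

ierglac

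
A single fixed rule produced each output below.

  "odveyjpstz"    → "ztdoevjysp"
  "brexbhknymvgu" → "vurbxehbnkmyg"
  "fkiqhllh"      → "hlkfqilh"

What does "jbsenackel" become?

lebjesankc

Each output is the input with this applied: swap each adjacent pair of characters (1↔2, 3↔4, ...), then move the last 2 characters to the front (rotate right by 2).
For "jbsenackel", step one produces "bjesankcle"; step two turns that into "lebjesankc".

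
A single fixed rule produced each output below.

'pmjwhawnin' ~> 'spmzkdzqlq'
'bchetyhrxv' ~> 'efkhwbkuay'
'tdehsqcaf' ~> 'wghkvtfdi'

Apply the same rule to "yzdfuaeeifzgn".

In each case the input is transformed by: shift every letter 3 places forward in the alphabet (wrapping around).
"yzdfuaeeifzgn" → "bcgixdhhlicjq".

bcgixdhhlicjq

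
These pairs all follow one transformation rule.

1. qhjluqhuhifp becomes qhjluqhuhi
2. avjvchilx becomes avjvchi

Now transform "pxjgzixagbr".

Each output is the input with this applied: delete the last 2 characters.
For "pxjgzixagbr" the result is "pxjgzixag".

pxjgzixag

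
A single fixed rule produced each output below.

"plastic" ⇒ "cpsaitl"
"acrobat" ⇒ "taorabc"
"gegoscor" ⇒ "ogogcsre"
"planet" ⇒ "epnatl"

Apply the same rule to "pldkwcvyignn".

Each output is the input with this applied: swap each adjacent pair of characters (1↔2, 3↔4, ...), then swap the first and last characters.
On "pldkwcvyignn": the first step gives "lpkdcwyvginn", and the second then gives "npkdcwyvginl".

npkdcwyvginl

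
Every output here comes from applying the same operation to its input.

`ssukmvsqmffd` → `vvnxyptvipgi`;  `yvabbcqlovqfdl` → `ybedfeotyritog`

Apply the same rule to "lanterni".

Looking at the pairs, the operation is to shift every letter 3 places forward in the alphabet (wrapping around), then swap each adjacent pair of characters (1↔2, 3↔4, ...).
Working it through for "lanterni": intermediate "odqwhuql", final "dowquhlq".

dowquhlq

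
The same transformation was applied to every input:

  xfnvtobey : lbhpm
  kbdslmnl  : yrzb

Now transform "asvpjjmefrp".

ojxatd

The transformation: shift every letter 12 places backward in the alphabet (wrapping around), then keep every other character starting from the first (positions 1st, 3rd, 5th, ...).
On "asvpjjmefrp": the first step gives "ogjdxxastfd", and the second then gives "ojxatd".
(Check on "xfnvtobey": → "ltbjhcpsm" → "lbhpm" ✓)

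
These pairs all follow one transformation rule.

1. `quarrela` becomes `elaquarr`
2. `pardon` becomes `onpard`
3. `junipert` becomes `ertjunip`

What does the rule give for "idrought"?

ghtidrou

Looking at the pairs, the operation is to move the first character to the end, then swap the front and back halves of the string.
Working it through for "idrought": intermediate "droughti", final "ghtidrou".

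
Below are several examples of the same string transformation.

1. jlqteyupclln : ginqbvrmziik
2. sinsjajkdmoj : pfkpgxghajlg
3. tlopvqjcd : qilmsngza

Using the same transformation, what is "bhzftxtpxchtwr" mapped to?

yewcquqmuzeqto

What's happening: shift every letter 3 places backward in the alphabet (wrapping around).
Doing the same to "bhzftxtpxchtwr": "yewcquqmuzeqto".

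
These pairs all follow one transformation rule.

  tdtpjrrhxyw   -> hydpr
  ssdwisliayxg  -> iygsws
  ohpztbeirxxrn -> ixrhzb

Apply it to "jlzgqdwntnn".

nnlgd

What's happening: keep every other character starting from the second (positions 2nd, 4th, 6th, ...), then move the first 3 characters to the end (rotate left by 3).
For "jlzgqdwntnn", step one produces "lgdnn"; step two turns that into "nnlgd".
(Check on "tdtpjrrhxyw": → "dprhy" → "hydpr" ✓)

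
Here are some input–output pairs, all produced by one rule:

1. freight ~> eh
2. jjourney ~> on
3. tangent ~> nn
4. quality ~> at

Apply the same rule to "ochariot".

hi

Looking at the pairs, the operation is to keep one character in every 3, starting at position 3 (positions 3rd, 6th, 9th, ...).
So "ochariot" becomes "hi".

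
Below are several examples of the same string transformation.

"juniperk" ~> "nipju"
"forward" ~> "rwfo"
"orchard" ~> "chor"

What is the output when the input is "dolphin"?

Rule — delete the last 3 characters, then move the first 2 characters to the end (rotate left by 2).
Applying both steps to "dolphin": "dolp", then "lpdo".

lpdo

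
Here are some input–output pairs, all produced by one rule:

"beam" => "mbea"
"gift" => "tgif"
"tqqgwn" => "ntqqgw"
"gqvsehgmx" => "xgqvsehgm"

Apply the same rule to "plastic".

cplasti

What's happening: move the last character to the front.
For "plastic" the result is "cplasti".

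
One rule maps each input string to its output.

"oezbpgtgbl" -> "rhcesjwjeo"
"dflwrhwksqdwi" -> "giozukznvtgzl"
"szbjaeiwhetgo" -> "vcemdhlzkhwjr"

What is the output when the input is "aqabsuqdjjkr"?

Looking at the pairs, the operation is to shift every letter 3 places forward in the alphabet (wrapping around).
So "aqabsuqdjjkr" becomes "dtdevxtgmmnu".

dtdevxtgmmnu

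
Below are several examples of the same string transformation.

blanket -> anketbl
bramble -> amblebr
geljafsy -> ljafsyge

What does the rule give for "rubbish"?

In each case the input is transformed by: move the first 2 characters to the end (rotate left by 2).
So "rubbish" becomes "bbishru".

bbishru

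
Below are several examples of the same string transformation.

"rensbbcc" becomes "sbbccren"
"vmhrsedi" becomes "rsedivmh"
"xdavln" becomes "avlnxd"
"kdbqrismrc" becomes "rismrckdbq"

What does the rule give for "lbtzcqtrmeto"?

qtrmetolbtzc

What's happening: move the last character to the front, then swap the front and back halves of the string.
Working it through for "lbtzcqtrmeto": intermediate "olbtzcqtrmet", final "qtrmetolbtzc".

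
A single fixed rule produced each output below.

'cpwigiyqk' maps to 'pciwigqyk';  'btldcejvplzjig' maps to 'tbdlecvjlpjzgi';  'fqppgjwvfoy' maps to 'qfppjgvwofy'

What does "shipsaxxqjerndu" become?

The transformation: swap each adjacent pair of characters (1↔2, 3↔4, ...).
For "shipsaxxqjerndu" the result is "hspiasxxjqrednu".

hspiasxxjqrednu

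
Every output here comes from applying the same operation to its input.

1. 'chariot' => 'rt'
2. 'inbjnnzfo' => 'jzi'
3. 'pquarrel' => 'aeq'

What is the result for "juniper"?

ir

The pattern: move the first 2 characters to the end (rotate left by 2), then keep one character in every 3, starting at position 2 (positions 2nd, 5th, 8th, ...).
"juniper" → "niperju" → "ir".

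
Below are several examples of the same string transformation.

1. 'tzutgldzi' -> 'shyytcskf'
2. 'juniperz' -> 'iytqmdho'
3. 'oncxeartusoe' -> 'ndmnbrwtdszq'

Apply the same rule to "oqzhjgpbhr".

nqpgyagoif

The transformation: shift every letter 1 place backward in the alphabet (wrapping around), then take characters alternately from the front and the back (1st, last, 2nd, 2nd-last, ...).
Applying both steps to "oqzhjgpbhr": "npygifoagq", then "nqpgyagoif".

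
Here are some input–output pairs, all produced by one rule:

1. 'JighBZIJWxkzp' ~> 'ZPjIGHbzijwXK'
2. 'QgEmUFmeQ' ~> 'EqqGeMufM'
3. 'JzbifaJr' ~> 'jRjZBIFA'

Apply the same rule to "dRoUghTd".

tDDrOuGH

The rule is to flip the case of every letter, then move the last 2 characters to the front (rotate right by 2).
"dRoUghTd" → "tDDrOuGH".
(Check on "QgEmUFmeQ": → "qGeMufMEq" → "EqqGeMufM" ✓)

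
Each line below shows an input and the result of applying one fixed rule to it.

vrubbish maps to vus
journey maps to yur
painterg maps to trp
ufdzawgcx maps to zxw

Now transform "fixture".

The pattern: sort the characters into reverse alphabetical order, then keep only the first 3 characters.
Applying both steps to "fixture": "xutrife", then "xut".

xut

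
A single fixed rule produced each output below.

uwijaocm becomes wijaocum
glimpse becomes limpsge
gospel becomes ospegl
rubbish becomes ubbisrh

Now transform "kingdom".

The transformation: swap the first and last characters, then move the first character to the end.
So "kingdom" becomes "ingdokm".

ingdokm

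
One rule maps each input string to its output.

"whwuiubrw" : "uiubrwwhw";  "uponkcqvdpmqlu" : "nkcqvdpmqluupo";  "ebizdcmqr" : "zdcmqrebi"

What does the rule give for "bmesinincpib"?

Each output is the input with this applied: move the first 3 characters to the end (rotate left by 3).
So "bmesinincpib" becomes "sinincpibbme".

sinincpibbme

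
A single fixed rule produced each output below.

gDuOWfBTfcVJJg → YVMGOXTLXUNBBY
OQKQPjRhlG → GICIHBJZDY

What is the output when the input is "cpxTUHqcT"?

The pattern: shift every letter 8 places backward in the alphabet (wrapping around), then convert every letter to uppercase.
Starting from "cpxTUHqcT": after the first operation, "uhpLMZiuL"; after the second, "UHPLMZIUL".
(Check on "gDuOWfBTfcVJJg": → "yVmGOxTLxuNBBy" → "YVMGOXTLXUNBBY" ✓)

UHPLMZIUL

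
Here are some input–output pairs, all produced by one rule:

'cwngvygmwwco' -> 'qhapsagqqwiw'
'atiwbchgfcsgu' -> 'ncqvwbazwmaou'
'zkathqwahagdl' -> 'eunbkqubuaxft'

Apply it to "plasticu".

Each output is the input with this applied: move the first character to the end, then shift every letter 6 places backward in the alphabet (wrapping around).
For "plasticu", step one produces "lasticup"; step two turns that into "fumncwoj".

fumncwoj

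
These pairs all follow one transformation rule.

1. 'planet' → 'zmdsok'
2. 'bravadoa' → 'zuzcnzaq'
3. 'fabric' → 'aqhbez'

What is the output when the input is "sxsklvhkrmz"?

rjkugjqlyrw

What's happening: move the first 2 characters to the end (rotate left by 2), then shift every letter 1 place backward in the alphabet (wrapping around).
"sxsklvhkrmz" → "sklvhkrmzsx" → "rjkugjqlyrw".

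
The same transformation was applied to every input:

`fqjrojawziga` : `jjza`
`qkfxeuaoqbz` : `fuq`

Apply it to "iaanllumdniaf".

alda

The pattern: keep one character in every 3, starting at position 3 (positions 3rd, 6th, 9th, ...).
So "iaanllumdniaf" becomes "alda".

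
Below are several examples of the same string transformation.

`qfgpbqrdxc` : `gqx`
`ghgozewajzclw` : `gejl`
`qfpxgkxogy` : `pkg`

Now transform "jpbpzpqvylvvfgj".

bpyvj

Looking at the pairs, the operation is to keep one character in every 3, starting at position 3 (positions 3rd, 6th, 9th, ...).
Doing the same to "jpbpzpqvylvvfgj": "bpyvj".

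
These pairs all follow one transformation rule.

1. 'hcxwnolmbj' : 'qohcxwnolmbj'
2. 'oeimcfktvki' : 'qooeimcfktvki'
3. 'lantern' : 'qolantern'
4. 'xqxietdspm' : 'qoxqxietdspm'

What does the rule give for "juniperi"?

qojuniperi

The rule is to prepend "qo".
On "juniperi" that produces "qojuniperi".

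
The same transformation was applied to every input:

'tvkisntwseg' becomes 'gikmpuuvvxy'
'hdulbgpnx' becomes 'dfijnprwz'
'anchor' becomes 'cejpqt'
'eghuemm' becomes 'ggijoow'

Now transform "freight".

What's happening: shift every letter 2 places forward in the alphabet (wrapping around), then sort the characters into alphabetical order.
For "freight", step one produces "htgkijv"; step two turns that into "ghijktv".

ghijktv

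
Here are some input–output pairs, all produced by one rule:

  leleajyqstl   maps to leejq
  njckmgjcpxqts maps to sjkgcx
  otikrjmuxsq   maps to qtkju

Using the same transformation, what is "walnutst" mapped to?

tant

In each case the input is transformed by: move the last 2 characters to the front (rotate right by 2), then keep every other character starting from the second (positions 2nd, 4th, 6th, ...).
Applying both steps to "walnutst": "stwalnut", then "tant".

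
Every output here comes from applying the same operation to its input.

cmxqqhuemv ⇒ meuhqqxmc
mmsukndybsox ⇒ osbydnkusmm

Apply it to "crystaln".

latsyrc

The rule is to reverse the string, then delete the first character.
"crystaln" → "nlatsyrc" → "latsyrc".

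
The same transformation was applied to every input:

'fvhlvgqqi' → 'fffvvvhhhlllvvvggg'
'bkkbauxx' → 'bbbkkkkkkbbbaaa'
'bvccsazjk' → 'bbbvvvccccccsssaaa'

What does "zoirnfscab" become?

Looking at the pairs, the operation is to delete the last 3 characters, then repeat every character 3 times.
Starting from "zoirnfscab": after the first operation, "zoirnfs"; after the second, "zzzoooiiirrrnnnfffsss".

zzzoooiiirrrnnnfffsss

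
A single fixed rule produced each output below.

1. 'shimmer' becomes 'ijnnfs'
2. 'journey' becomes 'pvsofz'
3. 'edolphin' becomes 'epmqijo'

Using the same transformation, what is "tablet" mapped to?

bcmfu

The rule is to delete the first character, then shift every letter 1 place forward in the alphabet (wrapping around).
Starting from "tablet": after the first operation, "ablet"; after the second, "bcmfu".
(Check on "shimmer": → "himmer" → "ijnnfs" ✓)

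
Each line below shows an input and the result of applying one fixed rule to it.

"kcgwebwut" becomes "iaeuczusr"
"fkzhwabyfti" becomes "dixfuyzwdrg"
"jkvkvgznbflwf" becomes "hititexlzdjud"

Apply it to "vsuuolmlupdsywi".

What's happening: shift every letter 2 places backward in the alphabet (wrapping around).
Doing the same to "vsuuolmlupdsywi": "tqssmjkjsnbqwug".

tqssmjkjsnbqwug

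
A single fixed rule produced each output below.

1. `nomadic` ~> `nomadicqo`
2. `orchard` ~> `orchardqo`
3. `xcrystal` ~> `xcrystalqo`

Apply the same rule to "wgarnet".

What's happening: append "qo".
For "wgarnet" the result is "wgarnetqo".

wgarnetqo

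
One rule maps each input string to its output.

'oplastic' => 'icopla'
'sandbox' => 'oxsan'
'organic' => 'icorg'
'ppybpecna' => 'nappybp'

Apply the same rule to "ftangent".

Looking at the pairs, the operation is to move the last 2 characters to the front (rotate right by 2), then delete the last 2 characters.
For "ftangent", step one produces "ntftange"; step two turns that into "ntftan".
(Check on "sandbox": → "oxsandb" → "oxsan" ✓)

ntftan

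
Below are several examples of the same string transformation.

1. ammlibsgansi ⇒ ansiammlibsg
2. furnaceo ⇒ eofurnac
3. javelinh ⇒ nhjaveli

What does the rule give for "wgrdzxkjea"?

The pattern: move the first 2 characters to the end (rotate left by 2), then swap the front and back halves of the string.
Applying both steps to "wgrdzxkjea": "rdzxkjeawg", then "jeawgrdzxk".

jeawgrdzxk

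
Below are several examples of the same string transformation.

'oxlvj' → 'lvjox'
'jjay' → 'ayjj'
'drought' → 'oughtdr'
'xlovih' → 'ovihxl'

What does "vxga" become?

gavx

What's happening: move the first 2 characters to the end (rotate left by 2).
So "vxga" becomes "gavx".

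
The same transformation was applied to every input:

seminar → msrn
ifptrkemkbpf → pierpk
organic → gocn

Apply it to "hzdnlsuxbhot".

Each output is the input with this applied: keep every other character starting from the first (positions 1st, 3rd, 5th, ...), then swap each adjacent pair of characters (1↔2, 3↔4, ...).
On "hzdnlsuxbhot": the first step gives "hdlubo", and the second then gives "dhulob".

dhulob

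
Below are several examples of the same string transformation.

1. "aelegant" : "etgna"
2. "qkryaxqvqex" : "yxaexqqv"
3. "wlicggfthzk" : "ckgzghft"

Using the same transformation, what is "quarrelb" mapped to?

The transformation: delete the first 3 characters, then take characters alternately from the front and the back (1st, last, 2nd, 2nd-last, ...).
For "quarrelb", step one produces "rrelb"; step two turns that into "rbrle".
(Check on "aelegant": → "egant" → "etgna" ✓)

rbrle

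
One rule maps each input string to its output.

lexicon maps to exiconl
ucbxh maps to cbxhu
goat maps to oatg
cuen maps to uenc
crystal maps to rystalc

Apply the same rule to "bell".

The pattern: move the first character to the end.
So "bell" becomes "ellb".

ellb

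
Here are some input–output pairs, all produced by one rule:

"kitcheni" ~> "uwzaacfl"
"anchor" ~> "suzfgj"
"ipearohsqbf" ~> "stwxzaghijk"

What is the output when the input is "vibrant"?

stafjln

Looking at the pairs, the operation is to sort the characters into alphabetical order, then shift every letter 8 places backward in the alphabet (wrapping around).
"vibrant" → "abinrtv" → "stafjln".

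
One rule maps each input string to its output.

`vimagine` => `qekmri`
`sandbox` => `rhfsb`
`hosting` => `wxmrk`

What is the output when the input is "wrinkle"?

What's happening: delete the first 2 characters, then shift every letter 4 places forward in the alphabet (wrapping around).
For "wrinkle" the result is "mropi".

mropi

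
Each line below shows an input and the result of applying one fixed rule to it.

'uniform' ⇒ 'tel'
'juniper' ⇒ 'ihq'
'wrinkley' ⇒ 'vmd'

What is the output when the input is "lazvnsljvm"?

kukl

In each case the input is transformed by: shift every letter 1 place backward in the alphabet (wrapping around), then keep one character in every 3, starting at position 1 (positions 1st, 4th, 7th, ...).
Working it through for "lazvnsljvm": intermediate "kzyumrkiul", final "kukl".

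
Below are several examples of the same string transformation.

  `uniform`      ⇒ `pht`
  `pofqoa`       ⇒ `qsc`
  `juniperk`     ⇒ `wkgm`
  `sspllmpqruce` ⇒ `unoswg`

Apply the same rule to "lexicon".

gkq

The transformation: keep every other character starting from the second (positions 2nd, 4th, 6th, ...), then shift every letter 2 places forward in the alphabet (wrapping around).
Working it through for "lexicon": intermediate "eio", final "gkq".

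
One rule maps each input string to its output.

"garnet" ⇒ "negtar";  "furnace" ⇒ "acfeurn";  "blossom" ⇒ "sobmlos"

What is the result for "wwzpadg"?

The pattern: swap the first and last characters, then move the last 3 characters to the front (rotate right by 3).
"wwzpadg" → "adwgwzp".

adwgwzp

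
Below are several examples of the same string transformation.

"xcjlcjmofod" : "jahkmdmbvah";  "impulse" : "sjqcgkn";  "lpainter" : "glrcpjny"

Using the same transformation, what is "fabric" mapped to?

The rule is to shift every letter 2 places backward in the alphabet (wrapping around), then move the first 3 characters to the end (rotate left by 3).
Applying both steps to "fabric": "dyzpga", then "pgadyz".

pgadyz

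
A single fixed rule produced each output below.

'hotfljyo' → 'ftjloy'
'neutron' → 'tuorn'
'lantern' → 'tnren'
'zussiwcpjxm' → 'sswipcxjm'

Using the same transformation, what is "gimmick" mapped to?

mmcik

Each output is the input with this applied: swap each adjacent pair of characters (1↔2, 3↔4, ...), then delete the first 2 characters.
Working it through for "gimmick": intermediate "igmmcik", final "mmcik".
(Check on "neutron": → "entuorn" → "tuorn" ✓)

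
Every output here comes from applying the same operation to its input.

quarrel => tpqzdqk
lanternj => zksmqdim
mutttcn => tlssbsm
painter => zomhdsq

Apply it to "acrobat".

Each output is the input with this applied: shift every letter 1 place backward in the alphabet (wrapping around), then swap each adjacent pair of characters (1↔2, 3↔4, ...).
Starting from "acrobat": after the first operation, "zbqnazs"; after the second, "bznqzas".

bznqzas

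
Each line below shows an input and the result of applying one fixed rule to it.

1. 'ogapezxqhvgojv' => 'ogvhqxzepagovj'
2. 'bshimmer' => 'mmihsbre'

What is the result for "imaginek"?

nigamike

Each output is the input with this applied: move the last 2 characters to the front (rotate right by 2), then reverse the string.
Applying both steps to "imaginek": "ekimagin", then "nigamike".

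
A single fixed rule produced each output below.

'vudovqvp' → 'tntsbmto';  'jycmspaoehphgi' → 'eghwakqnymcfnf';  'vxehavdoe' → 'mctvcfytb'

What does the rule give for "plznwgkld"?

The pattern: move the last 2 characters to the front (rotate right by 2), then shift every letter 2 places backward in the alphabet (wrapping around).
Doing the same to "plznwgkld": "jbnjxluei".

jbnjxluei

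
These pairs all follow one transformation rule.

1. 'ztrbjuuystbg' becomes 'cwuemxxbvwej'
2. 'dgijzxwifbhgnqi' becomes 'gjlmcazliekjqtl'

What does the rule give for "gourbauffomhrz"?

Rule — shift every letter 3 places forward in the alphabet (wrapping around).
Applying that to "gourbauffomhrz" gives "jrxuedxiirpkuc".

jrxuedxiirpkuc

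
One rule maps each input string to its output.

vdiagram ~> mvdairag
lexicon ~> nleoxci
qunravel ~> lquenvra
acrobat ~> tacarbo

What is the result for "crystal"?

Each output is the input with this applied: swap the first and last characters, then take characters alternately from the front and the back (1st, last, 2nd, 2nd-last, ...).
Working it through for "crystal": intermediate "lrystac", final "lcrayts".

lcrayts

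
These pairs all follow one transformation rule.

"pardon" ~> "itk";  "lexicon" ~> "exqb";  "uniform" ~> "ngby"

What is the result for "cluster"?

venl

Looking at the pairs, the operation is to delete the last 3 characters, then shift every letter 7 places backward in the alphabet (wrapping around).
Working it through for "cluster": intermediate "clus", final "venl".
(Check on "lexicon": → "lexi" → "exqb" ✓)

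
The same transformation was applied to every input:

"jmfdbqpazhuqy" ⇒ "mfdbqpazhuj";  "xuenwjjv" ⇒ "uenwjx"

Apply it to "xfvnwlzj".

fvnwlx

The transformation: delete the last 2 characters, then move the first character to the end.
For "xfvnwlzj", step one produces "xfvnwl"; step two turns that into "fvnwlx".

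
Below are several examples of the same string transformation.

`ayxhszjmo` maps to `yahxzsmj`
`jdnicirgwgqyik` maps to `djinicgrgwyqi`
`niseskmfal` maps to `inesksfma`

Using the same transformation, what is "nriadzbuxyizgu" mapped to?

rnaizdubyxzig

The pattern: delete the last character, then swap each adjacent pair of characters (1↔2, 3↔4, ...).
For "nriadzbuxyizgu", step one produces "nriadzbuxyizg"; step two turns that into "rnaizdubyxzig".
(Check on "niseskmfal": → "niseskmfa" → "inesksfma" ✓)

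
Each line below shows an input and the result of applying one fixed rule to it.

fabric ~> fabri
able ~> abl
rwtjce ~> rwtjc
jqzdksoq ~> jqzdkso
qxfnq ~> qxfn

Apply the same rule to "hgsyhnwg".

hgsyhnw

Each output is the input with this applied: delete the last character.
So "hgsyhnwg" becomes "hgsyhnw".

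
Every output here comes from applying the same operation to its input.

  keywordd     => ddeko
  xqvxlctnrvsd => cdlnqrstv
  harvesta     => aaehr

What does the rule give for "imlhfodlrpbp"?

bdfhillmo

The transformation: sort the characters into alphabetical order, then delete the last 3 characters.
On "imlhfodlrpbp": the first step gives "bdfhillmoppr", and the second then gives "bdfhillmo".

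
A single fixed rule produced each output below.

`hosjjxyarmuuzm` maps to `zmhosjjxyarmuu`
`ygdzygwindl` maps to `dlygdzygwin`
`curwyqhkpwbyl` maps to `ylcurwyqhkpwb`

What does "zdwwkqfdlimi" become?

Looking at the pairs, the operation is to move the last 2 characters to the front (rotate right by 2).
Doing the same to "zdwwkqfdlimi": "mizdwwkqfdli".

mizdwwkqfdli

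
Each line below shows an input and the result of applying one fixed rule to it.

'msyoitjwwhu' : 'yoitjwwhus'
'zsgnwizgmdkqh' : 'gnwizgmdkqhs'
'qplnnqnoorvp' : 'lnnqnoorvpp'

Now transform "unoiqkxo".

The pattern: delete the first character, then move the first character to the end.
On "unoiqkxo" that produces "oiqkxon".

oiqkxon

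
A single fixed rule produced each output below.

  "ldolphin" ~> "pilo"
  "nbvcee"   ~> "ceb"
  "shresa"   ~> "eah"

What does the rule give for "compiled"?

Rule — swap the front and back halves of the string, then keep every other character starting from the first (positions 1st, 3rd, 5th, ...).
Applying both steps to "compiled": "iledcomp", then "iecm".

iecm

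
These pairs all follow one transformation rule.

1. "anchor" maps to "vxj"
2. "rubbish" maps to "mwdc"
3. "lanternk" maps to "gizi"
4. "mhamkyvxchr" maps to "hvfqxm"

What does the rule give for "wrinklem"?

In each case the input is transformed by: shift every letter 5 places backward in the alphabet (wrapping around), then keep every other character starting from the first (positions 1st, 3rd, 5th, ...).
Starting from "wrinklem": after the first operation, "rmdifgzh"; after the second, "rdfz".

rdfz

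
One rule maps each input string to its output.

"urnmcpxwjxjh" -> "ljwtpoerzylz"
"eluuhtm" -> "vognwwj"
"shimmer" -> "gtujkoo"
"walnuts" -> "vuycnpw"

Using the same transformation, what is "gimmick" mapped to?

The pattern: move the last 2 characters to the front (rotate right by 2), then shift every letter 2 places forward in the alphabet (wrapping around).
"gimmick" → "ckgimmi" → "emikook".
(Check on "eluuhtm": → "tmeluuh" → "vognwwj" ✓)

emikook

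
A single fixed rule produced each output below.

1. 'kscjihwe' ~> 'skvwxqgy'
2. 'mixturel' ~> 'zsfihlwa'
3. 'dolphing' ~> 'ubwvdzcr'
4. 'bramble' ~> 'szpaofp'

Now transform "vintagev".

What's happening: reverse the string, then shift every letter 12 places backward in the alphabet (wrapping around).
For "vintagev", step one produces "vegatniv"; step two turns that into "jsuohbwj".

jsuohbwj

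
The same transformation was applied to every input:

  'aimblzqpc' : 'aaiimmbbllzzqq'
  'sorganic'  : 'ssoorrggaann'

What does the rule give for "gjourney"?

ggjjoouurrnn

Rule — delete the last 2 characters, then double every character.
Applying both steps to "gjourney": "gjourn", then "ggjjoouurrnn".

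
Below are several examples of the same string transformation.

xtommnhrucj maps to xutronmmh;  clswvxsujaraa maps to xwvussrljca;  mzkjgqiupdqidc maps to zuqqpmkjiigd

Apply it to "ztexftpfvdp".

zxvttpffe

The rule is to delete the last 2 characters, then sort the characters into reverse alphabetical order.
On "ztexftpfvdp": the first step gives "ztexftpfv", and the second then gives "zxvttpffe".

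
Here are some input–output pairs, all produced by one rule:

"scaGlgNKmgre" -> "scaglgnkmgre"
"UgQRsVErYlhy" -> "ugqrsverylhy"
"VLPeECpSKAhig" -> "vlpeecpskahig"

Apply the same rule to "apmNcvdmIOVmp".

Looking at the pairs, the operation is to convert every letter to lowercase.
For "apmNcvdmIOVmp" the result is "apmncvdmiovmp".

apmncvdmiovmp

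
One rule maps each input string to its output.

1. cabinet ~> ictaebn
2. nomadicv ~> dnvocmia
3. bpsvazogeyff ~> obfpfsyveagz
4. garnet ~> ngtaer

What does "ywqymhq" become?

The pattern: take characters alternately from the front and the back (1st, last, 2nd, 2nd-last, ...), then move the last character to the front.
"ywqymhq" → "yqwhqmy" → "yyqwhqm".

yyqwhqm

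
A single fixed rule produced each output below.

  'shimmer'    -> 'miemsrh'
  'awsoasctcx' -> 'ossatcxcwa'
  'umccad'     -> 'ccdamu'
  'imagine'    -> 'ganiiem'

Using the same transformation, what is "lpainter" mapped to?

The rule is to move the first 2 characters to the end (rotate left by 2), then swap each adjacent pair of characters (1↔2, 3↔4, ...).
On "lpainter": the first step gives "ainterlp", and the second then gives "iatnrepl".

iatnrepl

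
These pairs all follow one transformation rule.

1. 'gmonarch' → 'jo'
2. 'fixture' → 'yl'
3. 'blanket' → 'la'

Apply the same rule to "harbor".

vy

Each output is the input with this applied: shift every letter 7 places forward in the alphabet (wrapping around), then keep only the last 2 characters.
Working it through for "harbor": intermediate "ohyivy", final "vy".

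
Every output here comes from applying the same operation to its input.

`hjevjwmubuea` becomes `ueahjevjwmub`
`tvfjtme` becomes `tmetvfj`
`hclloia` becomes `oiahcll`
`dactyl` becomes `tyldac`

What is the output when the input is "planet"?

Rule — move the last 3 characters to the front (rotate right by 3).
So "planet" becomes "netpla".

netpla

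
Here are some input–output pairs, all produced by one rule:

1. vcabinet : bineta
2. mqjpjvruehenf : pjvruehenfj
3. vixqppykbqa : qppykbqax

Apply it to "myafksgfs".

fksgfsa

The rule is to delete the first 2 characters, then move the first character to the end.
Working it through for "myafksgfs": intermediate "afksgfs", final "fksgfsa".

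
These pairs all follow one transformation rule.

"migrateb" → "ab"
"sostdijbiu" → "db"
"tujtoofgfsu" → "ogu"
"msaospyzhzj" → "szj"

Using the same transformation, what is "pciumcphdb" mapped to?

mh

In each case the input is transformed by: keep one character in every 3, starting at position 2 (positions 2nd, 5th, 8th, ...), then delete the first character.
"pciumcphdb" → "mh".
(Check on "migrateb": → "iab" → "ab" ✓)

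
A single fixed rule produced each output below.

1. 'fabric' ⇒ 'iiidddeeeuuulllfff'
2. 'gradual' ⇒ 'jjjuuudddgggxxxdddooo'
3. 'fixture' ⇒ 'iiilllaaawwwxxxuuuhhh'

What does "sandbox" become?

In each case the input is transformed by: repeat every character 3 times, then shift every letter 3 places forward in the alphabet (wrapping around).
On "sandbox": the first step gives "sssaaannndddbbboooxxx", and the second then gives "vvvdddqqqgggeeerrraaa".
(Check on "fabric": → "fffaaabbbrrriiiccc" → "iiidddeeeuuulllfff" ✓)

vvvdddqqqgggeeerrraaa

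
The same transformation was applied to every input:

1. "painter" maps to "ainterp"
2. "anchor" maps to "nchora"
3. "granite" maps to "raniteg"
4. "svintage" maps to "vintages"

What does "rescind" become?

What's happening: move the first character to the end.
On "rescind" that produces "escindr".

escindr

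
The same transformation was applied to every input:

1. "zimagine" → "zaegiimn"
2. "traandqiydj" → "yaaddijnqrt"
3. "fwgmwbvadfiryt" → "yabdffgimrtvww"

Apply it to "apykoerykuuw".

yaekkopruuwy

The transformation: sort the characters into alphabetical order, then move the last character to the front.
Starting from "apykoerykuuw": after the first operation, "aekkopruuwyy"; after the second, "yaekkopruuwy".
(Check on "traandqiydj": → "aaddijnqrty" → "yaaddijnqrt" ✓)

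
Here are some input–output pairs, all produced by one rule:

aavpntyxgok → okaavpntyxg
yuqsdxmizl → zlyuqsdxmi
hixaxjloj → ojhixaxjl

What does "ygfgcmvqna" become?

naygfgcmvq

Each output is the input with this applied: move the last 2 characters to the front (rotate right by 2).
Doing the same to "ygfgcmvqna": "naygfgcmvq".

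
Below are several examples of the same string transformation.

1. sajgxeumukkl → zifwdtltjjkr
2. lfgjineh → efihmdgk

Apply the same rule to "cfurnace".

What's happening: move the first character to the end, then shift every letter 1 place backward in the alphabet (wrapping around).
"cfurnace" → "furnacec" → "etqmzbdb".

etqmzbdb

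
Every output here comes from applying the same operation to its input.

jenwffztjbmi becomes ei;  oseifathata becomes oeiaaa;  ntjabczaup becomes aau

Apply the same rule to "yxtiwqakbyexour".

Each output is the input with this applied: keep only the vowels.
On "yxtiwqakbyexour" that produces "iaeou".

iaeou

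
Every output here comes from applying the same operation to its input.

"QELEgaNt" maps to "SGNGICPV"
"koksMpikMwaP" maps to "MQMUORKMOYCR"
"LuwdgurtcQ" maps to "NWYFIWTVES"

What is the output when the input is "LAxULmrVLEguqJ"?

NCZWNOTXNGIWSL

What's happening: shift every letter 2 places forward in the alphabet (wrapping around), then convert every letter to uppercase.
Working it through for "LAxULmrVLEguqJ": intermediate "NCzWNotXNGiwsL", final "NCZWNOTXNGIWSL".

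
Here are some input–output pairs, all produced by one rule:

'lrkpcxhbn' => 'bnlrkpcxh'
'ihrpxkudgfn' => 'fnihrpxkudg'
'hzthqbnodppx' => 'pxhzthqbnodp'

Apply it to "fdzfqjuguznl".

The pattern: move the last 2 characters to the front (rotate right by 2).
On "fdzfqjuguznl" that produces "nlfdzfqjuguz".

nlfdzfqjuguz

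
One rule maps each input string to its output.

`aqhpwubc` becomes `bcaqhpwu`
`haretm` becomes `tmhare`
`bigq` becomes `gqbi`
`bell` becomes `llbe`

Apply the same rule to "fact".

The pattern: move the last 2 characters to the front (rotate right by 2).
Applying that to "fact" gives "ctfa".

ctfa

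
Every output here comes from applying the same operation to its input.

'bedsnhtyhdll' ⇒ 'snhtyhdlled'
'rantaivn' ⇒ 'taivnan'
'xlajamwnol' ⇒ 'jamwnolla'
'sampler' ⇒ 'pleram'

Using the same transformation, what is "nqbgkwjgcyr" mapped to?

Looking at the pairs, the operation is to delete the first character, then move the first 2 characters to the end (rotate left by 2).
On "nqbgkwjgcyr": the first step gives "qbgkwjgcyr", and the second then gives "gkwjgcyrqb".

gkwjgcyrqb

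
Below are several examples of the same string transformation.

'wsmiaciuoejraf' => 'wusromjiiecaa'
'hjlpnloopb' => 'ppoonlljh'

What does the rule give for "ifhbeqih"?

The rule is to delete the last character, then sort the characters into reverse alphabetical order.
"ifhbeqih" → "ifhbeqi" → "qiihfeb".

qiihfeb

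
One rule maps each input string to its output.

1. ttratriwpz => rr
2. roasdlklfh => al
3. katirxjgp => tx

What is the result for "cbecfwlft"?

ew

Rule — delete the last 2 characters, then keep one character in every 3, starting at position 3 (positions 3rd, 6th, 9th, ...).
Working it through for "cbecfwlft": intermediate "cbecfwl", final "ew".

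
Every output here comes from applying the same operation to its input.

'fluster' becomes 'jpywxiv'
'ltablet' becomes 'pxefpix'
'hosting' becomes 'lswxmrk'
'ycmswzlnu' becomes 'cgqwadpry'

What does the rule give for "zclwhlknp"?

dgpalport

The transformation: shift every letter 4 places forward in the alphabet (wrapping around).
So "zclwhlknp" becomes "dgpalport".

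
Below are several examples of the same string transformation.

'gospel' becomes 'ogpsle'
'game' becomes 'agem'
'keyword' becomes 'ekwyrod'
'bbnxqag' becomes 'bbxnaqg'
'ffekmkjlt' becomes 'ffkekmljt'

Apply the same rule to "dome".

odem

In each case the input is transformed by: swap each adjacent pair of characters (1↔2, 3↔4, ...).
So "dome" becomes "odem".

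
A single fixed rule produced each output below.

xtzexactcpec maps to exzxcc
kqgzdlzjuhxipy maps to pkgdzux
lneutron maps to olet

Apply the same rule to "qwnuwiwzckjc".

jqnwwc

The pattern: move the last 3 characters to the front (rotate right by 3), then keep every other character starting from the second (positions 2nd, 4th, 6th, ...).
Starting from "qwnuwiwzckjc": after the first operation, "kjcqwnuwiwzc"; after the second, "jqnwwc".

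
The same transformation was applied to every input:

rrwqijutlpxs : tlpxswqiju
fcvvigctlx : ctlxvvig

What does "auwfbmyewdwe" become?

ewdwewfbmy

In each case the input is transformed by: delete the first 2 characters, then swap the front and back halves of the string.
Applying both steps to "auwfbmyewdwe": "wfbmyewdwe", then "ewdwewfbmy".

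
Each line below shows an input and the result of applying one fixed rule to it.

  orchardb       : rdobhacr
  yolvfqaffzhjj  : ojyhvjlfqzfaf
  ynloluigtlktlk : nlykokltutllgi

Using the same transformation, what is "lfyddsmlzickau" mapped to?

The pattern: swap each adjacent pair of characters (1↔2, 3↔4, ...), then take characters alternately from the front and the back (1st, last, 2nd, 2nd-last, ...).
"lfyddsmlzickau" → "fldysdlmizkcua" → "faludcykszdilm".
(Check on "orchardb": → "rohcrabd" → "rdobhacr" ✓)

faludcykszdilm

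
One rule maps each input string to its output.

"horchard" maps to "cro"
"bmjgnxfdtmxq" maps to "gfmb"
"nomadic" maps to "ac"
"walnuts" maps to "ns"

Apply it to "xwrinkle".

ilw

What's happening: move the first 2 characters to the end (rotate left by 2), then keep one character in every 3, starting at position 2 (positions 2nd, 5th, 8th, ...).
Applying that to "xwrinkle" gives "ilw".
(Check on "bmjgnxfdtmxq": → "jgnxfdtmxqbm" → "gfmb" ✓)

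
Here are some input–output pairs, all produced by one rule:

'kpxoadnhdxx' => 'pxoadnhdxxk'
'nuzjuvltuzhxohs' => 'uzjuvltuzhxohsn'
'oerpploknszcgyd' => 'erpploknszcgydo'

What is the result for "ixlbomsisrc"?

What's happening: move the first character to the end.
On "ixlbomsisrc" that produces "xlbomsisrci".

xlbomsisrci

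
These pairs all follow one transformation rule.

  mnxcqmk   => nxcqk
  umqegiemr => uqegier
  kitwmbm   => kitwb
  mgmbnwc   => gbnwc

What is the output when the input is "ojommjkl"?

ojojkl

The pattern: remove every "m".
For "ojommjkl" the result is "ojojkl".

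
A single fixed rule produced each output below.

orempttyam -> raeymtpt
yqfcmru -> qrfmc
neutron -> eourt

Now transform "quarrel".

In each case the input is transformed by: take characters alternately from the front and the back (1st, last, 2nd, 2nd-last, ...), then delete the first 2 characters.
"quarrel" → "qluearr" → "uearr".

uearr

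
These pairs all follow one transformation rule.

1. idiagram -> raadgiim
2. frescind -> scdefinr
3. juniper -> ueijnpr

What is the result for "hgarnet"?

taeghnr

Each output is the input with this applied: sort the characters into alphabetical order, then move the last character to the front.
For "hgarnet", step one produces "aeghnrt"; step two turns that into "taeghnr".
(Check on "frescind": → "cdefinrs" → "scdefinr" ✓)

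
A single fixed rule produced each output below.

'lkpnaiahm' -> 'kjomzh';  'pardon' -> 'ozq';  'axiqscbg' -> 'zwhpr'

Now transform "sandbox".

rzmc

Rule — delete the last 3 characters, then shift every letter 1 place backward in the alphabet (wrapping around).
Applying both steps to "sandbox": "sand", then "rzmc".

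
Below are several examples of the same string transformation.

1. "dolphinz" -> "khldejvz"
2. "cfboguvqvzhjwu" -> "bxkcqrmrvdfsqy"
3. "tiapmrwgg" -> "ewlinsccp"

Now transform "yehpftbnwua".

adlbpxjsqwu

Each output is the input with this applied: move the first character to the end, then shift every letter 4 places backward in the alphabet (wrapping around).
On "yehpftbnwua": the first step gives "ehpftbnwuay", and the second then gives "adlbpxjsqwu".
(Check on "dolphinz": → "olphinzd" → "khldejvz" ✓)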